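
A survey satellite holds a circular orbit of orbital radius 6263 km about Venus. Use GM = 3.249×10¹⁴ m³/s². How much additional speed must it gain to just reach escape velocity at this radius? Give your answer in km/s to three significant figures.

Δv ≈ 2.98 km/s

r = 6263 km = 6.263×10⁶ m.
Circular speed v_c = √(μ/r) = 7203 m/s.
Escape speed v_esc = √(2μ/r) = √2 × v_c = 10190 m/s.
Δv = v_esc − v_c = 2983 m/s = 2.983 km/s.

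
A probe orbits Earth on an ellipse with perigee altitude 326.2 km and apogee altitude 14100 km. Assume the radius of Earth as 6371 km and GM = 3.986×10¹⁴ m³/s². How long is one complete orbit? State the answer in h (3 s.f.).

r_p = 6371 + 326.2 = 6697.2 km = 6.6972×10⁶ m.
r_a = 6371 + 14100 = 20471 km = 2.0471×10⁷ m.
Semi-major axis a = (r_p + r_a)/2 = (6697.2 + 20471)/2 = 13584 km = 1.358×10⁷ m.
By Kepler's third law T = 2π√(a³/μ) = 2π × 2.508×10³ = 1.576×10⁴ s.
= 4.377 h.

T ≈ 4.38 h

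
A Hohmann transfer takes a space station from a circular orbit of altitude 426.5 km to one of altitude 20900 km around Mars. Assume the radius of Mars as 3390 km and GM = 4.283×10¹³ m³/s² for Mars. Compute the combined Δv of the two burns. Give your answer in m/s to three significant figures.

r₁ = 3390 + 426.5 = 3816.5 km = 3.8165×10⁶ m.
r₂ = 3390 + 20900 = 24290 km = 2.4290×10⁷ m.
Transfer ellipse a_t = (r₁ + r₂)/2 = 1.405×10⁷ m.
At r₁: circular v_c1 = √(μ/r₁) = 3350 m/s; transfer-periapsis v_p = √[μ(2/r₁ − 1/a_t)] = 4404 m/s.
Δv₁ = v_p − v_c1 = 1054 m/s.
At r₂: circular v_c2 = √(μ/r₂) = 1328 m/s; transfer-apoapsis v_a = √[μ(2/r₂ − 1/a_t)] = 692.0 m/s.
Δv₂ = v_c2 − v_a = 635.9 m/s.
Total Δv = Δv₁ + Δv₂ = 1690 m/s.

Δv_total ≈ 1690 m/s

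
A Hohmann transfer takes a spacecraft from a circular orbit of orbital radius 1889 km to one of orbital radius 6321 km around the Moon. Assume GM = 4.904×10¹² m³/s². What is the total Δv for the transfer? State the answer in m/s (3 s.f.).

r₁ = 1889 km = 1.889×10⁶ m.
r₂ = 6321 km = 6.321×10⁶ m.
Transfer ellipse a_t = (r₁ + r₂)/2 = 4.105×10⁶ m.
At r₁: circular v_c1 = √(μ/r₁) = 1611 m/s; transfer-perilune v_p = √[μ(2/r₁ − 1/a_t)] = 1999 m/s.
Δv₁ = v_p − v_c1 = 388.1 m/s.
At r₂: circular v_c2 = √(μ/r₂) = 880.8 m/s; transfer-apolune v_a = √[μ(2/r₂ − 1/a_t)] = 597.5 m/s.
Δv₂ = v_c2 − v_a = 283.3 m/s.
Total Δv = Δv₁ + Δv₂ = 671.4 m/s.

Δv_total ≈ 671 m/s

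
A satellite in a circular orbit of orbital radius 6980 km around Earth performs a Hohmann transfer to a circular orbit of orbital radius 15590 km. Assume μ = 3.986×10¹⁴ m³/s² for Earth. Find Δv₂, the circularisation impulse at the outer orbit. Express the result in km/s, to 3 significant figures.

Δv ≈ 1.08 km/s

r₁ = 6980 km = 6.980×10⁶ m.
r₂ = 15590 km = 1.559×10⁷ m.
Transfer ellipse a_t = (r₁ + r₂)/2 = 1.128×10⁷ m.
At r₁: circular v_c1 = √(μ/r₁) = 7557 m/s; transfer-perigee v_p = √[μ(2/r₁ − 1/a_t)] = 8882 m/s.
At r₂: circular v_c2 = √(μ/r₂) = 5056 m/s; transfer-apogee v_a = √[μ(2/r₂ − 1/a_t)] = 3977 m/s.
Δv₂ = v_c2 − v_a = 1080 m/s.
= 1.080 km/s.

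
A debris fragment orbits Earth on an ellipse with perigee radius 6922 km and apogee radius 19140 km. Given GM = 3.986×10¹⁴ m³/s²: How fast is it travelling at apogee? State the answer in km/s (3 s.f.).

Semi-major axis a = (r_p + r_a)/2 = 13031 km = 1.303×10⁷ m.
Vis-viva: v² = μ(2/r − 1/a) = 3.986×10¹⁴ × (1.045×10⁻⁷ − 7.674×10⁻⁸) = 1.106×10⁷ m²/s².
v = 3326 m/s = 3.326 km/s.

v ≈ 3.33 km/s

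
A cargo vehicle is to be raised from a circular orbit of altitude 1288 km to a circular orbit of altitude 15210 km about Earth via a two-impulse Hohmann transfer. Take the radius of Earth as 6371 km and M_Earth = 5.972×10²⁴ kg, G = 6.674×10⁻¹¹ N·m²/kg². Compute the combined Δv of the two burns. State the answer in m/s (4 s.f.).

μ = GM = 6.674×10⁻¹¹ × 5.972×10²⁴ = 3.986×10¹⁴ m³/s².
r₁ = 6371 + 1288 = 7659.0 km = 7.6590×10⁶ m.
r₂ = 6371 + 15210 = 21581 km = 2.1581×10⁷ m.
Transfer ellipse a_t = (r₁ + r₂)/2 = 1.462×10⁷ m.
At r₁: circular v_c1 = √(μ/r₁) = 7214 m/s; transfer-perigee v_p = √[μ(2/r₁ − 1/a_t)] = 8765 m/s.
Δv₁ = v_p − v_c1 = 1551 m/s.
At r₂: circular v_c2 = √(μ/r₂) = 4298 m/s; transfer-apogee v_a = √[μ(2/r₂ − 1/a_t)] = 3110 m/s.
Δv₂ = v_c2 − v_a = 1187 m/s.
Total Δv = Δv₁ + Δv₂ = 2738 m/s.

Δv_total ≈ 2738 m/s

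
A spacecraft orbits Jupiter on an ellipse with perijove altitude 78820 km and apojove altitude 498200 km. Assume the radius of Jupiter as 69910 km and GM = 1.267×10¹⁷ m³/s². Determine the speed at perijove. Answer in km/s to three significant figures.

v ≈ 36.7 km/s

r_p = 69910 + 78820 = 148730 km = 1.4873×10⁸ m.
r_a = 69910 + 498200 = 568110 km = 5.6811×10⁸ m.
Semi-major axis a = (r_p + r_a)/2 = 3.5842×10⁵ km = 3.584×10⁸ m.
Vis-viva: v² = μ(2/r − 1/a) = 1.267×10¹⁷ × (1.345×10⁻⁸ − 2.790×10⁻⁹) = 1.350×10⁹ m²/s².
v = 36750 m/s = 36.75 km/s.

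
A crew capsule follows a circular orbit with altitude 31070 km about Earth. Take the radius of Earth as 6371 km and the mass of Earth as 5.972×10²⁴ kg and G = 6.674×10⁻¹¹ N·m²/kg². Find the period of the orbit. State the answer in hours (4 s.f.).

T ≈ 20.03 hours

μ = GM = 6.674×10⁻¹¹ × 5.972×10²⁴ = 3.986×10¹⁴ m³/s².
r = 6371 + 31070 = 37441 km = 3.7441×10⁷ m.
Kepler's third law: T = 2π√(r³/μ) = 2π√((3.744×10⁷)³ / 3.986×10¹⁴).
r³/μ = 1.317×10⁸ s², so T = 2π × 1.148×10⁴ = 7.210×10⁴ s.
Converting: 7.210×10⁴ s ÷ 3600 = 20.03 hours.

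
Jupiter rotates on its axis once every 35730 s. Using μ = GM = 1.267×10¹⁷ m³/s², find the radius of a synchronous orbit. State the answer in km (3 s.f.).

r_sync ≈ 1.60×10⁵ km

A synchronous orbit has period T, so by Kepler's third law a = (μT²/4π²)^(1/3).
μT²/4π² = 1.267×10¹⁷ × (3.573×10⁴)² / 39.48 = 4.097×10²⁴ m³.
a = 1.600×10⁸ m = 1.6002×10⁵ km.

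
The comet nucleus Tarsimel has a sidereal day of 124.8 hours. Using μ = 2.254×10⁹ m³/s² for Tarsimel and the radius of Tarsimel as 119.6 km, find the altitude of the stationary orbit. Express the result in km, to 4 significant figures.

h_sync ≈ 2139 km

T = 124.8 hours = 4.493×10⁵ s.
A synchronous orbit has period T, so by Kepler's third law a = (μT²/4π²)^(1/3).
μT²/4π² = 2.254×10⁹ × (4.493×10⁵)² / 39.48 = 1.152×10¹⁹ m³.
a = 2.259×10⁶ m = 2258.8 km.
Altitude h = a − R = 2258.8 − 119.6 = 2139.2 km.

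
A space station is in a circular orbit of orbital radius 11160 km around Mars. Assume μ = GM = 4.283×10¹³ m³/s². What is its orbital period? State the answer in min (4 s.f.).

r = 11160 km = 1.116×10⁷ m.
Kepler's third law: T = 2π√(r³/μ) = 2π√((1.116×10⁷)³ / 4.283×10¹³).
r³/μ = 3.245×10⁷ s², so T = 2π × 5.697×10³ = 3.579×10⁴ s.
Converting: 3.579×10⁴ s ÷ 60.00 = 596.6 min.

T ≈ 596.6 min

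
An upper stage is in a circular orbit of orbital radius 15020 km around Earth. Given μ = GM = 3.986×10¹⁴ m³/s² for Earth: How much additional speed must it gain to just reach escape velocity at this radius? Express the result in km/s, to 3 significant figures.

r = 15020 km = 1.502×10⁷ m.
Circular speed v_c = √(μ/r) = 5151 m/s.
Escape speed v_esc = √(2μ/r) = √2 × v_c = 7285 m/s.
Δv = v_esc − v_c = 2134 m/s = 2.134 km/s.

Δv ≈ 2.13 km/s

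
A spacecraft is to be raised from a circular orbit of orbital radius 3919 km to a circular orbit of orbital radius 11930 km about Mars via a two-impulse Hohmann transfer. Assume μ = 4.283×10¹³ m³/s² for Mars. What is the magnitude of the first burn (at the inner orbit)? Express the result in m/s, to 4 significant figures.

r₁ = 3919 km = 3.919×10⁶ m.
r₂ = 11930 km = 1.193×10⁷ m.
Transfer ellipse a_t = (r₁ + r₂)/2 = 7.924×10⁶ m.
At r₁: circular v_c1 = √(μ/r₁) = 3306 m/s; transfer-periapsis v_p = √[μ(2/r₁ − 1/a_t)] = 4056 m/s.
Δv₁ = v_p − v_c1 = 750.3 m/s.

Δv ≈ 750.3 m/s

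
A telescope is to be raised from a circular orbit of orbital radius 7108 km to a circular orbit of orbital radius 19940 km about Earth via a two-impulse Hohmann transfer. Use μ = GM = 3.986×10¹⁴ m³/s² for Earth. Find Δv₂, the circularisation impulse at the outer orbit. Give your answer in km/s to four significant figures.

r₁ = 7108 km = 7.108×10⁶ m.
r₂ = 19940 km = 1.994×10⁷ m.
Transfer ellipse a_t = (r₁ + r₂)/2 = 1.352×10⁷ m.
At r₁: circular v_c1 = √(μ/r₁) = 7489 m/s; transfer-perigee v_p = √[μ(2/r₁ − 1/a_t)] = 9093 m/s.
At r₂: circular v_c2 = √(μ/r₂) = 4471 m/s; transfer-apogee v_a = √[μ(2/r₂ − 1/a_t)] = 3241 m/s.
Δv₂ = v_c2 − v_a = 1230 m/s.
= 1.230 km/s.

Δv ≈ 1.230 km/s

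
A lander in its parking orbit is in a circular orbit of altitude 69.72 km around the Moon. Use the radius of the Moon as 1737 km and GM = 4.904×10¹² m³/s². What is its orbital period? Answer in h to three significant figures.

r = 1737 + 69.72 = 1806.7 km = 1.8067×10⁶ m.
Kepler's third law: T = 2π√(r³/μ) = 2π√((1.807×10⁶)³ / 4.904×10¹²).
r³/μ = 1.203×10⁶ s², so T = 2π × 1.097×10³ = 6.890×10³ s.
Converting: 6.890×10³ s ÷ 3600 = 1.914 h.

T ≈ 1.91 h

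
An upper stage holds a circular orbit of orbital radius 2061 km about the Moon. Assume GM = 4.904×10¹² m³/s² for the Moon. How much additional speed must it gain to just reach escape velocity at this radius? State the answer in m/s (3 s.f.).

Δv ≈ 639 m/s

r = 2061 km = 2.061×10⁶ m.
Circular speed v_c = √(μ/r) = 1543 m/s.
Escape speed v_esc = √(2μ/r) = √2 × v_c = 2181 m/s.
Δv = v_esc − v_c = 638.9 m/s.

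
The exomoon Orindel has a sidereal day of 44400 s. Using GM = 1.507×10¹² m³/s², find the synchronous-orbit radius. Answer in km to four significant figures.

A synchronous orbit has period T, so by Kepler's third law a = (μT²/4π²)^(1/3).
μT²/4π² = 1.507×10¹² × (4.440×10⁴)² / 39.48 = 7.525×10¹⁹ m³.
a = 4.222×10⁶ m = 4221.9 km.

r_sync ≈ 4222 km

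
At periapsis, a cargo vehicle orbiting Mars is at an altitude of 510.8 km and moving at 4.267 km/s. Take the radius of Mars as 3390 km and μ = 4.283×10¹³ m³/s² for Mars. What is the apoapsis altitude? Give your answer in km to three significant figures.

apoapsis altitude ≈ 15500 km

r_p = 3390 + 510.8 = 3900.8 km = 3.901×10⁶ m.
Specific energy ε = v²/2 − μ/r = -1.876×10⁶ J/kg, so a = −μ/(2ε) = 1.141×10⁷ m.
The apsides satisfy r_p + r_a = 2a, so the apoapsis radius is 2a − r_p = 1.893×10⁷ m = 18928 km.
Apoapsis altitude = 18928 − 3390 = 15538 km.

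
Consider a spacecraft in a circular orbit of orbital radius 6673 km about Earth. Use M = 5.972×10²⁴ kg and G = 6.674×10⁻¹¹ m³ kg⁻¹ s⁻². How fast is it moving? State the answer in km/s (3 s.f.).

μ = GM = 6.674×10⁻¹¹ × 5.972×10²⁴ = 3.986×10¹⁴ m³/s².
r = 6673 km = 6.673×10⁶ m.
For a circular orbit v = √(μ/r) = √(3.986×10¹⁴ / 6.673×10⁶) = √(5.973×10⁷) = 7728 m/s.
That is 7.728 km/s.

v ≈ 7.73 km/s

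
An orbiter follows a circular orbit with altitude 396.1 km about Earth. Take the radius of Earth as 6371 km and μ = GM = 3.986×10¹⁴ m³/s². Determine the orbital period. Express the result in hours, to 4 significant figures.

r = 6371 + 396.1 = 6767.1 km = 6.7671×10⁶ m.
Kepler's third law: T = 2π√(r³/μ) = 2π√((6.767×10⁶)³ / 3.986×10¹⁴).
r³/μ = 7.774×10⁵ s², so T = 2π × 8.817×10² = 5.540×10³ s.
Converting: 5.540×10³ s ÷ 3600 = 1.539 hours.

T ≈ 1.539 hours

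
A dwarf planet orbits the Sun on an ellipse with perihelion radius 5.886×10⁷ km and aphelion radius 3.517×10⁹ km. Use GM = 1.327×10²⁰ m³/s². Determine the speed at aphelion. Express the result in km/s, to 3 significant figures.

Semi-major axis a = (r_p + r_a)/2 = 1.7879×10⁹ km = 1.788×10¹² m.
Vis-viva: v² = μ(2/r − 1/a) = 1.327×10²⁰ × (5.687×10⁻¹³ − 5.593×10⁻¹³) = 1.242×10⁶ m²/s².
v = 1115 m/s = 1.115 km/s.

v ≈ 1.11 km/s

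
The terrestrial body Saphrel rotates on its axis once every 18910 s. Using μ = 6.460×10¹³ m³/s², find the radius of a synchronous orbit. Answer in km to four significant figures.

A synchronous orbit has period T, so by Kepler's third law a = (μT²/4π²)^(1/3).
μT²/4π² = 6.460×10¹³ × (1.891×10⁴)² / 39.48 = 5.851×10²⁰ m³.
a = 8.364×10⁶ m = 8364.1 km.

r_sync ≈ 8364 km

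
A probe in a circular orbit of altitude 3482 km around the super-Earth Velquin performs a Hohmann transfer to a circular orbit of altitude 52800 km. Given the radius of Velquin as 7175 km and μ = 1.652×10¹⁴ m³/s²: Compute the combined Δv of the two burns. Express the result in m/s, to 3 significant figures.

r₁ = 7175 + 3482 = 10657 km = 1.0657×10⁷ m.
r₂ = 7175 + 52800 = 59975 km = 5.9975×10⁷ m.
Transfer ellipse a_t = (r₁ + r₂)/2 = 3.532×10⁷ m.
At r₁: circular v_c1 = √(μ/r₁) = 3937 m/s; transfer-periapsis v_p = √[μ(2/r₁ − 1/a_t)] = 5131 m/s.
Δv₁ = v_p − v_c1 = 1194 m/s.
At r₂: circular v_c2 = √(μ/r₂) = 1660 m/s; transfer-apoapsis v_a = √[μ(2/r₂ − 1/a_t)] = 911.7 m/s.
Δv₂ = v_c2 − v_a = 748.0 m/s.
Total Δv = Δv₁ + Δv₂ = 1942 m/s.

Δv_total ≈ 1940 m/s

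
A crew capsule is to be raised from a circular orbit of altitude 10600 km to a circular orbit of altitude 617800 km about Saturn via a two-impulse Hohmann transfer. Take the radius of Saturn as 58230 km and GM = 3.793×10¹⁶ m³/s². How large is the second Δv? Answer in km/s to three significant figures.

r₁ = 58230 + 10600 = 68830 km = 6.8830×10⁷ m.
r₂ = 58230 + 617800 = 676030 km = 6.7603×10⁸ m.
Transfer ellipse a_t = (r₁ + r₂)/2 = 3.724×10⁸ m.
At r₁: circular v_c1 = √(μ/r₁) = 23470 m/s; transfer-perikrone v_p = √[μ(2/r₁ − 1/a_t)] = 31630 m/s.
At r₂: circular v_c2 = √(μ/r₂) = 7490 m/s; transfer-apokrone v_a = √[μ(2/r₂ − 1/a_t)] = 3220 m/s.
Δv₂ = v_c2 − v_a = 4270 m/s.
= 4.270 km/s.

Δv ≈ 4.27 km/s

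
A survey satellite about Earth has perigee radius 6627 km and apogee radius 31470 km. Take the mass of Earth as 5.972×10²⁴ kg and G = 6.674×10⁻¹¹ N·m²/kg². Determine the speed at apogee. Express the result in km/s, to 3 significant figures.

v ≈ 2.10 km/s

μ = GM = 6.674×10⁻¹¹ × 5.972×10²⁴ = 3.986×10¹⁴ m³/s².
Semi-major axis a = (r_p + r_a)/2 = 19048 km = 1.905×10⁷ m.
Vis-viva: v² = μ(2/r − 1/a) = 3.986×10¹⁴ × (6.355×10⁻⁸ − 5.250×10⁻⁸) = 4.406×10⁶ m²/s².
v = 2099 m/s = 2.099 km/s.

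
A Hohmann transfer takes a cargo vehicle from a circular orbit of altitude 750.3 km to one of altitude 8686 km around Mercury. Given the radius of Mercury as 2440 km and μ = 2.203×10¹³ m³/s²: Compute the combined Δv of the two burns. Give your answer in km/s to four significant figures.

r₁ = 2440 + 750.3 = 3190.3 km = 3.1903×10⁶ m.
r₂ = 2440 + 8686 = 11126 km = 1.1126×10⁷ m.
Transfer ellipse a_t = (r₁ + r₂)/2 = 7.158×10⁶ m.
At r₁: circular v_c1 = √(μ/r₁) = 2628 m/s; transfer-periherm v_p = √[μ(2/r₁ − 1/a_t)] = 3276 m/s.
Δv₁ = v_p − v_c1 = 648.3 m/s.
At r₂: circular v_c2 = √(μ/r₂) = 1407 m/s; transfer-apoherm v_a = √[μ(2/r₂ − 1/a_t)] = 939.4 m/s.
Δv₂ = v_c2 − v_a = 467.7 m/s.
Total Δv = Δv₁ + Δv₂ = 1116 m/s = 1.116 km/s.

Δv_total ≈ 1.116 km/s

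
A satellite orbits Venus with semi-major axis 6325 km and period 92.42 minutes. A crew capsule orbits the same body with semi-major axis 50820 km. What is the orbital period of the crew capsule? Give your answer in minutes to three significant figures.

T₂ ≈ 2100 minutes

Kepler's third law: T² ∝ a³, so T₂ = T₁ (a₂/a₁)^(3/2).
a₂/a₁ = 8.035, (a₂/a₁)^(3/2) = 22.78.
T₂ = 92.42 × 22.78 = 2105 minutes.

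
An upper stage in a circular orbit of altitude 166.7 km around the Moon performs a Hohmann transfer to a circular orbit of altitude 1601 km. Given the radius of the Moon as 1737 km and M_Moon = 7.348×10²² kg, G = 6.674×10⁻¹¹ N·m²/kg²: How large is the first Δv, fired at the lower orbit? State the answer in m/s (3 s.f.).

Δv ≈ 206 m/s

μ = GM = 6.674×10⁻¹¹ × 7.348×10²² = 4.904×10¹² m³/s².
r₁ = 1737 + 166.7 = 1903.7 km = 1.9037×10⁶ m.
r₂ = 1737 + 1601 = 3338.0 km = 3.3380×10⁶ m.
Transfer ellipse a_t = (r₁ + r₂)/2 = 2.621×10⁶ m.
At r₁: circular v_c1 = √(μ/r₁) = 1605 m/s; transfer-perilune v_p = √[μ(2/r₁ − 1/a_t)] = 1811 m/s.
Δv₁ = v_p − v_c1 = 206.3 m/s.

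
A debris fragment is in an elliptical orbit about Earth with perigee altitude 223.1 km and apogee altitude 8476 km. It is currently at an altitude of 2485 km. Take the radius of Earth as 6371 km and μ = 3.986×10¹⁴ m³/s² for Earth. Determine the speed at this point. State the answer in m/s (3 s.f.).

r_p = 6371 + 223.1 = 6594.1 km = 6.5941×10⁶ m.
r_a = 6371 + 8476 = 14847 km = 1.4847×10⁷ m.
r = 6371 + 2485 = 8856.0 km = 8.856×10⁶ m.
Semi-major axis a = (r_p + r_a)/2 = 10721 km = 1.072×10⁷ m.
Vis-viva: v² = μ(2/r − 1/a) = 3.986×10¹⁴ × (2.258×10⁻⁷ − 9.328×10⁻⁸) = 5.284×10⁷ m²/s².
v = 7269 m/s.

v ≈ 7270 m/s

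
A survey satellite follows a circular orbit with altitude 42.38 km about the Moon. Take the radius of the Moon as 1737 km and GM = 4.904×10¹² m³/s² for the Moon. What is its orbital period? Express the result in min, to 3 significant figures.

T ≈ 112 min

r = 1737 + 42.38 = 1779.4 km = 1.7794×10⁶ m.
Kepler's third law: T = 2π√(r³/μ) = 2π√((1.779×10⁶)³ / 4.904×10¹²).
r³/μ = 1.149×10⁶ s², so T = 2π × 1.072×10³ = 6.735×10³ s.
Converting: 6.735×10³ s ÷ 60.00 = 112.2 min.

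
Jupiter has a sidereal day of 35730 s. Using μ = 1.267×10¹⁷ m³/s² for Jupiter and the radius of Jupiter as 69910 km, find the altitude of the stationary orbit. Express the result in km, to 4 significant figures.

A synchronous orbit has period T, so by Kepler's third law a = (μT²/4π²)^(1/3).
μT²/4π² = 1.267×10¹⁷ × (3.573×10⁴)² / 39.48 = 4.097×10²⁴ m³.
a = 1.600×10⁸ m = 1.6002×10⁵ km.
Altitude h = a − R = 1.6002×10⁵ − 69910 = 90105 km.

h_sync ≈ 90110 km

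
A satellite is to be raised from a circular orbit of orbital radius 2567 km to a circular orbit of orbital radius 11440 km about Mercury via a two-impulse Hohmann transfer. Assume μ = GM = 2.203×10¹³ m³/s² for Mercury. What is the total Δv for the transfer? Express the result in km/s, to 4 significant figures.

r₁ = 2567 km = 2.567×10⁶ m.
r₂ = 11440 km = 1.144×10⁷ m.
Transfer ellipse a_t = (r₁ + r₂)/2 = 7.004×10⁶ m.
At r₁: circular v_c1 = √(μ/r₁) = 2930 m/s; transfer-periherm v_p = √[μ(2/r₁ − 1/a_t)] = 3744 m/s.
Δv₁ = v_p − v_c1 = 814.6 m/s.
At r₂: circular v_c2 = √(μ/r₂) = 1388 m/s; transfer-apoherm v_a = √[μ(2/r₂ − 1/a_t)] = 840.1 m/s.
Δv₂ = v_c2 − v_a = 547.6 m/s.
Total Δv = Δv₁ + Δv₂ = 1362 m/s = 1.362 km/s.

Δv_total ≈ 1.362 km/s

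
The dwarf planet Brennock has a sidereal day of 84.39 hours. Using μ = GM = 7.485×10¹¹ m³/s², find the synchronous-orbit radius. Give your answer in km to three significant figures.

T = 84.39 hours = 3.038×10⁵ s.
A synchronous orbit has period T, so by Kepler's third law a = (μT²/4π²)^(1/3).
μT²/4π² = 7.485×10¹¹ × (3.038×10⁵)² / 39.48 = 1.750×10²¹ m³.
a = 1.205×10⁷ m = 12051 km.

r_sync ≈ 12100 km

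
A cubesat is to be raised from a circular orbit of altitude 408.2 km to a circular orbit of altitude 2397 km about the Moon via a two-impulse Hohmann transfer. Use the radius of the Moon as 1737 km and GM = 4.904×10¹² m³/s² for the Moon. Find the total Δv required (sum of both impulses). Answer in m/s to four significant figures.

Δv_total ≈ 411.9 m/s

r₁ = 1737 + 408.2 = 2145.2 km = 2.1452×10⁶ m.
r₂ = 1737 + 2397 = 4134.0 km = 4.1340×10⁶ m.
Transfer ellipse a_t = (r₁ + r₂)/2 = 3.140×10⁶ m.
At r₁: circular v_c1 = √(μ/r₁) = 1512 m/s; transfer-perilune v_p = √[μ(2/r₁ − 1/a_t)] = 1735 m/s.
Δv₁ = v_p − v_c1 = 223.0 m/s.
At r₂: circular v_c2 = √(μ/r₂) = 1089 m/s; transfer-apolune v_a = √[μ(2/r₂ − 1/a_t)] = 900.3 m/s.
Δv₂ = v_c2 − v_a = 188.9 m/s.
Total Δv = Δv₁ + Δv₂ = 411.9 m/s.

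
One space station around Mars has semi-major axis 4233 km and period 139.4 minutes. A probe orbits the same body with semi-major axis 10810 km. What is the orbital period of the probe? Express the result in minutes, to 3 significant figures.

Kepler's third law: T² ∝ a³, so T₂ = T₁ (a₂/a₁)^(3/2).
a₂/a₁ = 2.554, (a₂/a₁)^(3/2) = 4.081.
T₂ = 139.4 × 4.081 = 568.9 minutes.

T₂ ≈ 569 minutes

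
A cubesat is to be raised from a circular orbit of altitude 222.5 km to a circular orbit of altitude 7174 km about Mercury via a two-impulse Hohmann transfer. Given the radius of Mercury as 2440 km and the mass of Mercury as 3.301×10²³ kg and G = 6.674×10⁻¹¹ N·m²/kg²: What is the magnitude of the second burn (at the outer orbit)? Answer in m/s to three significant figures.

μ = GM = 6.674×10⁻¹¹ × 3.301×10²³ = 2.203×10¹³ m³/s².
r₁ = 2440 + 222.5 = 2662.5 km = 2.6625×10⁶ m.
r₂ = 2440 + 7174 = 9614.0 km = 9.6140×10⁶ m.
Transfer ellipse a_t = (r₁ + r₂)/2 = 6.138×10⁶ m.
At r₁: circular v_c1 = √(μ/r₁) = 2877 m/s; transfer-periherm v_p = √[μ(2/r₁ − 1/a_t)] = 3600 m/s.
At r₂: circular v_c2 = √(μ/r₂) = 1514 m/s; transfer-apoherm v_a = √[μ(2/r₂ − 1/a_t)] = 997.0 m/s.
Δv₂ = v_c2 − v_a = 516.8 m/s.

Δv ≈ 517 m/s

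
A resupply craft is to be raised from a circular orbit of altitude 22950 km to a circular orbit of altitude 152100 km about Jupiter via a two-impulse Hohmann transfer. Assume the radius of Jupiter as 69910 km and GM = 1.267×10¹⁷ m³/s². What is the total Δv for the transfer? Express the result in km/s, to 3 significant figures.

Δv_total ≈ 12.5 km/s

r₁ = 69910 + 22950 = 92860 km = 9.2860×10⁷ m.
r₂ = 69910 + 152100 = 222010 km = 2.2201×10⁸ m.
Transfer ellipse a_t = (r₁ + r₂)/2 = 1.574×10⁸ m.
At r₁: circular v_c1 = √(μ/r₁) = 36940 m/s; transfer-perijove v_p = √[μ(2/r₁ − 1/a_t)] = 43860 m/s.
Δv₁ = v_p − v_c1 = 6926 m/s.
At r₂: circular v_c2 = √(μ/r₂) = 23890 m/s; transfer-apojove v_a = √[μ(2/r₂ − 1/a_t)] = 18350 m/s.
Δv₂ = v_c2 − v_a = 5542 m/s.
Total Δv = Δv₁ + Δv₂ = 12470 m/s = 12.47 km/s.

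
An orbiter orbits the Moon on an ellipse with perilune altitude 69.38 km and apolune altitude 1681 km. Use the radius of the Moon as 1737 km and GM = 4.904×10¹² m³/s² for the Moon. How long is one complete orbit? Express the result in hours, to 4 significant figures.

T ≈ 3.327 hours

r_p = 1737 + 69.38 = 1806.4 km = 1.8064×10⁶ m.
r_a = 1737 + 1681 = 3418.0 km = 3.4180×10⁶ m.
Semi-major axis a = (r_p + r_a)/2 = (1806.4 + 3418.0)/2 = 2612.2 km = 2.612×10⁶ m.
By Kepler's third law T = 2π√(a³/μ) = 2π × 1.906×10³ = 1.198×10⁴ s.
= 3.327 hours.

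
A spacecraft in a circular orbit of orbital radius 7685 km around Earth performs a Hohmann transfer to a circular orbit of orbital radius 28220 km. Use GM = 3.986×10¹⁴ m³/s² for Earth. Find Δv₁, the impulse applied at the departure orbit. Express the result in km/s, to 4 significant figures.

Δv ≈ 1.828 km/s

r₁ = 7685 km = 7.685×10⁶ m.
r₂ = 28220 km = 2.822×10⁷ m.
Transfer ellipse a_t = (r₁ + r₂)/2 = 1.795×10⁷ m.
At r₁: circular v_c1 = √(μ/r₁) = 7202 m/s; transfer-perigee v_p = √[μ(2/r₁ − 1/a_t)] = 9029 m/s.
Δv₁ = v_p − v_c1 = 1828 m/s.
= 1.828 km/s.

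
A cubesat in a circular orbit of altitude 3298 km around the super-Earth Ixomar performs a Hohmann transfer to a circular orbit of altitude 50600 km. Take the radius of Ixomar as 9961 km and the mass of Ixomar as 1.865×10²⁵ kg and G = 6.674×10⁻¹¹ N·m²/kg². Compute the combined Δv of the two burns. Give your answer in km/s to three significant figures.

Δv_total ≈ 4.54 km/s

μ = GM = 6.674×10⁻¹¹ × 1.865×10²⁵ = 1.245×10¹⁵ m³/s².
r₁ = 9961 + 3298 = 13259 km = 1.3259×10⁷ m.
r₂ = 9961 + 50600 = 60561 km = 6.0561×10⁷ m.
Transfer ellipse a_t = (r₁ + r₂)/2 = 3.691×10⁷ m.
At r₁: circular v_c1 = √(μ/r₁) = 9689 m/s; transfer-periapsis v_p = √[μ(2/r₁ − 1/a_t)] = 12410 m/s.
Δv₁ = v_p − v_c1 = 2722 m/s.
At r₂: circular v_c2 = √(μ/r₂) = 4534 m/s; transfer-apoapsis v_a = √[μ(2/r₂ − 1/a_t)] = 2717 m/s.
Δv₂ = v_c2 − v_a = 1816 m/s.
Total Δv = Δv₁ + Δv₂ = 4538 m/s = 4.538 km/s.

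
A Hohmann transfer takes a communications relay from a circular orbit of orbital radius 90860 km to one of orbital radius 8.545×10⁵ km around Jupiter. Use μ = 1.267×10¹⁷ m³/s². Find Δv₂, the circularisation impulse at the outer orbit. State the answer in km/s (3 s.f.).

r₁ = 90860 km = 9.086×10⁷ m.
r₂ = 8.545×10⁵ km = 8.545×10⁸ m.
Transfer ellipse a_t = (r₁ + r₂)/2 = 4.727×10⁸ m.
At r₁: circular v_c1 = √(μ/r₁) = 37340 m/s; transfer-perijove v_p = √[μ(2/r₁ − 1/a_t)] = 50210 m/s.
At r₂: circular v_c2 = √(μ/r₂) = 12180 m/s; transfer-apojove v_a = √[μ(2/r₂ − 1/a_t)] = 5339 m/s.
Δv₂ = v_c2 − v_a = 6838 m/s.
= 6.838 km/s.

Δv ≈ 6.84 km/s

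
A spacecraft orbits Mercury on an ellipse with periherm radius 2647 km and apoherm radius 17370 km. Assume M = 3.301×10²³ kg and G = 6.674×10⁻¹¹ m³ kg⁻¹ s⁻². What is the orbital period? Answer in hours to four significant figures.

T ≈ 11.77 hours

μ = GM = 6.674×10⁻¹¹ × 3.301×10²³ = 2.203×10¹³ m³/s².
Semi-major axis a = (r_p + r_a)/2 = (2647.0 + 17370)/2 = 10008 km = 1.001×10⁷ m.
By Kepler's third law T = 2π√(a³/μ) = 2π × 6.746×10³ = 4.239×10⁴ s.
= 11.77 hours.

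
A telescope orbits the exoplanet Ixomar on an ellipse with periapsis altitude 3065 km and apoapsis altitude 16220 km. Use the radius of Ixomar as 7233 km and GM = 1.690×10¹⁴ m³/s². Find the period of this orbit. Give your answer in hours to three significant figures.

T ≈ 9.31 hours

r_p = 7233 + 3065 = 10298 km = 1.0298×10⁷ m.
r_a = 7233 + 16220 = 23453 km = 2.3453×10⁷ m.
Semi-major axis a = (r_p + r_a)/2 = (10298 + 23453)/2 = 16876 km = 1.688×10⁷ m.
By Kepler's third law T = 2π√(a³/μ) = 2π × 5.333×10³ = 3.351×10⁴ s.
= 9.307 hours.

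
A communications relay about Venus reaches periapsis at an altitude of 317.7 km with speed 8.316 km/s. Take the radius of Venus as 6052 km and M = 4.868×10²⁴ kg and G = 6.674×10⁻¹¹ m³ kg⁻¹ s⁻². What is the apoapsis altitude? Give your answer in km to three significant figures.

μ = GM = 6.674×10⁻¹¹ × 4.868×10²⁴ = 3.249×10¹⁴ m³/s².
r_p = 6052 + 317.7 = 6369.7 km = 6.370×10⁶ m.
Specific energy ε = v²/2 − μ/r = -1.643×10⁷ J/kg, so a = −μ/(2ε) = 9.889×10⁶ m.
The apsides satisfy r_p + r_a = 2a, so the apoapsis radius is 2a − r_p = 1.341×10⁷ m = 13407 km.
Apoapsis altitude = 13407 − 6052 = 7355.3 km.

apoapsis altitude ≈ 7360 km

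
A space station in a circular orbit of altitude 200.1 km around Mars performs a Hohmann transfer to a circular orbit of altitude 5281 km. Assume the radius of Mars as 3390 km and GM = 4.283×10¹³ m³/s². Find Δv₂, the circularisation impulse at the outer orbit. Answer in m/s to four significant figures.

r₁ = 3390 + 200.1 = 3590.1 km = 3.5901×10⁶ m.
r₂ = 3390 + 5281 = 8671.0 km = 8.6710×10⁶ m.
Transfer ellipse a_t = (r₁ + r₂)/2 = 6.131×10⁶ m.
At r₁: circular v_c1 = √(μ/r₁) = 3454 m/s; transfer-periapsis v_p = √[μ(2/r₁ − 1/a_t)] = 4108 m/s.
At r₂: circular v_c2 = √(μ/r₂) = 2222 m/s; transfer-apoapsis v_a = √[μ(2/r₂ − 1/a_t)] = 1701 m/s.
Δv₂ = v_c2 − v_a = 521.7 m/s.

Δv ≈ 521.7 m/s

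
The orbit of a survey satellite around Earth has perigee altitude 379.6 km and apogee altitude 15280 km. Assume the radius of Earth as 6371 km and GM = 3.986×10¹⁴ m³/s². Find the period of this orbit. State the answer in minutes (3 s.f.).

T ≈ 281 minutes

r_p = 6371 + 379.6 = 6750.6 km = 6.7506×10⁶ m.
r_a = 6371 + 15280 = 21651 km = 2.1651×10⁷ m.
Semi-major axis a = (r_p + r_a)/2 = (6750.6 + 21651)/2 = 14201 km = 1.420×10⁷ m.
By Kepler's third law T = 2π√(a³/μ) = 2π × 2.680×10³ = 1.684×10⁴ s.
= 280.7 minutes.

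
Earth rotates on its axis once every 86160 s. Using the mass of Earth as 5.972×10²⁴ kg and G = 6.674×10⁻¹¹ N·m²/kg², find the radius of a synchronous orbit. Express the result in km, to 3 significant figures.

μ = GM = 6.674×10⁻¹¹ × 5.972×10²⁴ = 3.986×10¹⁴ m³/s².
A synchronous orbit has period T, so by Kepler's third law a = (μT²/4π²)^(1/3).
μT²/4π² = 3.986×10¹⁴ × (8.616×10⁴)² / 39.48 = 7.495×10²² m³.
a = 4.216×10⁷ m = 42162 km.

r_sync ≈ 42200 km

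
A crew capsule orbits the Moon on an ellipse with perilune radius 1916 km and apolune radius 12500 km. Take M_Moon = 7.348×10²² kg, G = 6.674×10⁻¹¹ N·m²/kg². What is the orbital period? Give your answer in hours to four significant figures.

μ = GM = 6.674×10⁻¹¹ × 7.348×10²² = 4.904×10¹² m³/s².
Semi-major axis a = (r_p + r_a)/2 = (1916.0 + 12500)/2 = 7208.0 km = 7.208×10⁶ m.
By Kepler's third law T = 2π√(a³/μ) = 2π × 8.739×10³ = 5.491×10⁴ s.
= 15.25 hours.

T ≈ 15.25 hours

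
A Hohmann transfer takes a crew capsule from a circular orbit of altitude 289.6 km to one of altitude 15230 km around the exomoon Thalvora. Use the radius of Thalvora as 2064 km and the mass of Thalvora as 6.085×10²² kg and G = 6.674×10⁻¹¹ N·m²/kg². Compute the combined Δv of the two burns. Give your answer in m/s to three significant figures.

Δv_total ≈ 677 m/s

μ = GM = 6.674×10⁻¹¹ × 6.085×10²² = 4.061×10¹² m³/s².
r₁ = 2064 + 289.6 = 2353.6 km = 2.3536×10⁶ m.
r₂ = 2064 + 15230 = 17294 km = 1.7294×10⁷ m.
Transfer ellipse a_t = (r₁ + r₂)/2 = 9.824×10⁶ m.
At r₁: circular v_c1 = √(μ/r₁) = 1314 m/s; transfer-periapsis v_p = √[μ(2/r₁ − 1/a_t)] = 1743 m/s.
Δv₁ = v_p − v_c1 = 429.3 m/s.
At r₂: circular v_c2 = √(μ/r₂) = 484.6 m/s; transfer-apoapsis v_a = √[μ(2/r₂ − 1/a_t)] = 237.2 m/s.
Δv₂ = v_c2 − v_a = 247.4 m/s.
Total Δv = Δv₁ + Δv₂ = 676.7 m/s.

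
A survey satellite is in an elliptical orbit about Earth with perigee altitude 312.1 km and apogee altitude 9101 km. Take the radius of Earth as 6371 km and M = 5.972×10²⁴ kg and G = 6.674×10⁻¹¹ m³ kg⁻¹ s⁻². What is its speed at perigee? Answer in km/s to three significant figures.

μ = GM = 6.674×10⁻¹¹ × 5.972×10²⁴ = 3.986×10¹⁴ m³/s².
r_p = 6371 + 312.1 = 6683.1 km = 6.6831×10⁶ m.
r_a = 6371 + 9101 = 15472 km = 1.5472×10⁷ m.
Semi-major axis a = (r_p + r_a)/2 = 11078 km = 1.108×10⁷ m.
Vis-viva: v² = μ(2/r − 1/a) = 3.986×10¹⁴ × (2.993×10⁻⁷ − 9.027×10⁻⁸) = 8.330×10⁷ m²/s².
v = 9127 m/s = 9.127 km/s.

v ≈ 9.13 km/s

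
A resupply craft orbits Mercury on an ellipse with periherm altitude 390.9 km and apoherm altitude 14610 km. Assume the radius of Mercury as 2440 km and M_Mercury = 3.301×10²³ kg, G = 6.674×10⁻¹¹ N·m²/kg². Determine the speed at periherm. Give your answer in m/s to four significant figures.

μ = GM = 6.674×10⁻¹¹ × 3.301×10²³ = 2.203×10¹³ m³/s².
r_p = 2440 + 390.9 = 2830.9 km = 2.8309×10⁶ m.
r_a = 2440 + 14610 = 17050 km = 1.7050×10⁷ m.
Semi-major axis a = (r_p + r_a)/2 = 9940.5 km = 9.940×10⁶ m.
Vis-viva: v² = μ(2/r − 1/a) = 2.203×10¹³ × (7.065×10⁻⁷ − 1.006×10⁻⁷) = 1.335×10⁷ m²/s².
v = 3654 m/s.

v ≈ 3654 m/s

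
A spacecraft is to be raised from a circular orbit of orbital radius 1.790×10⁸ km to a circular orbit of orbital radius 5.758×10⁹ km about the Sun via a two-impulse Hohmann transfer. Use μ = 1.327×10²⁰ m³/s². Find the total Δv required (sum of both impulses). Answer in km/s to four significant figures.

r₁ = 1.790×10⁸ km = 1.790×10¹¹ m.
r₂ = 5.758×10⁹ km = 5.758×10¹² m.
Transfer ellipse a_t = (r₁ + r₂)/2 = 2.968×10¹² m.
At r₁: circular v_c1 = √(μ/r₁) = 27230 m/s; transfer-perihelion v_p = √[μ(2/r₁ − 1/a_t)] = 37920 m/s.
Δv₁ = v_p − v_c1 = 10690 m/s.
At r₂: circular v_c2 = √(μ/r₂) = 4801 m/s; transfer-aphelion v_a = √[μ(2/r₂ − 1/a_t)] = 1179 m/s.
Δv₂ = v_c2 − v_a = 3622 m/s.
Total Δv = Δv₁ + Δv₂ = 14310 m/s = 14.31 km/s.

Δv_total ≈ 14.31 km/s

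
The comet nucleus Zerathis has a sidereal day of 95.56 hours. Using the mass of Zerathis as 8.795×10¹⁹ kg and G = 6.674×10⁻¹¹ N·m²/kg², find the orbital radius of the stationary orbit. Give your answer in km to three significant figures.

r_sync ≈ 2600 km

μ = GM = 6.674×10⁻¹¹ × 8.795×10¹⁹ = 5.870×10⁹ m³/s².
T = 95.56 hours = 3.440×10⁵ s.
A synchronous orbit has period T, so by Kepler's third law a = (μT²/4π²)^(1/3).
μT²/4π² = 5.870×10⁹ × (3.440×10⁵)² / 39.48 = 1.760×10¹⁹ m³.
a = 2.601×10⁶ m = 2601.0 km.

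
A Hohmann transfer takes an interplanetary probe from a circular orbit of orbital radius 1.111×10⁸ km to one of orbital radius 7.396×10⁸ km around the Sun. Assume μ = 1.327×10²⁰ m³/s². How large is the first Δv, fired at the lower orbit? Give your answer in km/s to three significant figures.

Δv ≈ 11.0 km/s

r₁ = 1.111×10⁸ km = 1.111×10¹¹ m.
r₂ = 7.396×10⁸ km = 7.396×10¹¹ m.
Transfer ellipse a_t = (r₁ + r₂)/2 = 4.254×10¹¹ m.
At r₁: circular v_c1 = √(μ/r₁) = 34560 m/s; transfer-perihelion v_p = √[μ(2/r₁ − 1/a_t)] = 45570 m/s.
Δv₁ = v_p − v_c1 = 11010 m/s.
= 11.01 km/s.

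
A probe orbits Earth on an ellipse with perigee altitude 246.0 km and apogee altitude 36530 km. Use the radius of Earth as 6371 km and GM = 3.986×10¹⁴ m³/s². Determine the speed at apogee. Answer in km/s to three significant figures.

r_p = 6371 + 246.0 = 6617.0 km = 6.6170×10⁶ m.
r_a = 6371 + 36530 = 42901 km = 4.2901×10⁷ m.
Semi-major axis a = (r_p + r_a)/2 = 24759 km = 2.476×10⁷ m.
Vis-viva: v² = μ(2/r − 1/a) = 3.986×10¹⁴ × (4.662×10⁻⁸ − 4.039×10⁻⁸) = 2.483×10⁶ m²/s².
v = 1576 m/s = 1.576 km/s.

v ≈ 1.58 km/s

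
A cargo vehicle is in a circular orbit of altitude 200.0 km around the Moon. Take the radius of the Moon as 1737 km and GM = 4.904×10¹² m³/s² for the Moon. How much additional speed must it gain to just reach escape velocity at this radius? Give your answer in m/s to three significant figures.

Δv ≈ 659 m/s

r = 1737 + 200.0 = 1937.0 km = 1.9370×10⁶ m.
Circular speed v_c = √(μ/r) = 1591 m/s.
Escape speed v_esc = √(2μ/r) = √2 × v_c = 2250 m/s.
Δv = v_esc − v_c = 659.1 m/s.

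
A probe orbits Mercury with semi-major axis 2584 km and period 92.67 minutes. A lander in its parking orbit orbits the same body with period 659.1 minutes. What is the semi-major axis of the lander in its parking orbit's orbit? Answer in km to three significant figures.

Kepler's third law: a³ ∝ T², so a₂ = a₁ (T₂/T₁)^(2/3).
T₂/T₁ = 7.112, (T₂/T₁)^(2/3) = 3.698.
a₂ = 2584 × 3.698 = 9557 km.

a₂ ≈ 9560 km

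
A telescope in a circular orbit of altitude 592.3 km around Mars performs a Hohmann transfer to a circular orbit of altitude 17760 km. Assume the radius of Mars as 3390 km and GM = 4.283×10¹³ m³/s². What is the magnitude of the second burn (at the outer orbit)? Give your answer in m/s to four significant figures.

r₁ = 3390 + 592.3 = 3982.3 km = 3.9823×10⁶ m.
r₂ = 3390 + 17760 = 21150 km = 2.1150×10⁷ m.
Transfer ellipse a_t = (r₁ + r₂)/2 = 1.257×10⁷ m.
At r₁: circular v_c1 = √(μ/r₁) = 3279 m/s; transfer-periapsis v_p = √[μ(2/r₁ − 1/a_t)] = 4255 m/s.
At r₂: circular v_c2 = √(μ/r₂) = 1423 m/s; transfer-apoapsis v_a = √[μ(2/r₂ − 1/a_t)] = 801.1 m/s.
Δv₂ = v_c2 − v_a = 621.9 m/s.

Δv ≈ 621.9 m/s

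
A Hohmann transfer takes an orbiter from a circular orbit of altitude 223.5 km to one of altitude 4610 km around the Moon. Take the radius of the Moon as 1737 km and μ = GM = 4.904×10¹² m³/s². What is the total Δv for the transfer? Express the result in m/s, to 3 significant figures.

Δv_total ≈ 649 m/s

r₁ = 1737 + 223.5 = 1960.5 km = 1.9605×10⁶ m.
r₂ = 1737 + 4610 = 6347.0 km = 6.3470×10⁶ m.
Transfer ellipse a_t = (r₁ + r₂)/2 = 4.154×10⁶ m.
At r₁: circular v_c1 = √(μ/r₁) = 1582 m/s; transfer-perilune v_p = √[μ(2/r₁ − 1/a_t)] = 1955 m/s.
Δv₁ = v_p − v_c1 = 373.5 m/s.
At r₂: circular v_c2 = √(μ/r₂) = 879.0 m/s; transfer-apolune v_a = √[μ(2/r₂ − 1/a_t)] = 603.9 m/s.
Δv₂ = v_c2 − v_a = 275.1 m/s.
Total Δv = Δv₁ + Δv₂ = 648.6 m/s.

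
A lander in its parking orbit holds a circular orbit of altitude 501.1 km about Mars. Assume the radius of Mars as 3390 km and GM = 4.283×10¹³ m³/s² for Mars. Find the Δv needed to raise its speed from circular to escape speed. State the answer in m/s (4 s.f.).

Δv ≈ 1374 m/s

r = 3390 + 501.1 = 3891.1 km = 3.8911×10⁶ m.
Circular speed v_c = √(μ/r) = 3318 m/s.
Escape speed v_esc = √(2μ/r) = √2 × v_c = 4692 m/s.
Δv = v_esc − v_c = 1374 m/s.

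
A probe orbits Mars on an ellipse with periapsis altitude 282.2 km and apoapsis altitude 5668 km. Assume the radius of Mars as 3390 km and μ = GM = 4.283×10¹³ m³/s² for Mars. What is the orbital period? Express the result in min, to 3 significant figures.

T ≈ 257 min

r_p = 3390 + 282.2 = 3672.2 km = 3.6722×10⁶ m.
r_a = 3390 + 5668 = 9058.0 km = 9.0580×10⁶ m.
Semi-major axis a = (r_p + r_a)/2 = (3672.2 + 9058.0)/2 = 6365.1 km = 6.365×10⁶ m.
By Kepler's third law T = 2π√(a³/μ) = 2π × 2.454×10³ = 1.542×10⁴ s.
= 257.0 min.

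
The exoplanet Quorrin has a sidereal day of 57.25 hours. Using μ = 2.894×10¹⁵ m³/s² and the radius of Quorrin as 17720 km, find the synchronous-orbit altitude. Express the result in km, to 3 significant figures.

h_sync ≈ 1.28×10⁵ km

T = 57.25 hours = 2.061×10⁵ s.
A synchronous orbit has period T, so by Kepler's third law a = (μT²/4π²)^(1/3).
μT²/4π² = 2.894×10¹⁵ × (2.061×10⁵)² / 39.48 = 3.114×10²⁴ m³.
a = 1.460×10⁸ m = 1.4603×10⁵ km.
Altitude h = a − R = 1.4603×10⁵ − 17720 = 1.2831×10⁵ km.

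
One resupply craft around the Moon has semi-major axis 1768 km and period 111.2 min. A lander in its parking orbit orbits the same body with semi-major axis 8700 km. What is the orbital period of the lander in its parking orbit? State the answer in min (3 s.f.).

Kepler's third law: T² ∝ a³, so T₂ = T₁ (a₂/a₁)^(3/2).
a₂/a₁ = 4.921, (a₂/a₁)^(3/2) = 10.92.
T₂ = 111.2 × 10.92 = 1214 min.

T₂ ≈ 1210 min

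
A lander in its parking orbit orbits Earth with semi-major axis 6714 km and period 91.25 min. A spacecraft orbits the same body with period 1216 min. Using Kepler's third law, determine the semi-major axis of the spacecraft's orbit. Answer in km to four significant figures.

a₂ ≈ 37740 km

Kepler's third law: a³ ∝ T², so a₂ = a₁ (T₂/T₁)^(2/3).
T₂/T₁ = 13.33, (T₂/T₁)^(2/3) = 5.621.
a₂ = 6714 × 5.621 = 37740 km.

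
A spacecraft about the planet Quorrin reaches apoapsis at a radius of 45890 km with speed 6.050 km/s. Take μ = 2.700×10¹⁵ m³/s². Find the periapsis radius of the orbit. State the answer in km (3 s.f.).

periapsis radius ≈ 20700 km

r_a = 4.589×10⁷ m.
Specific energy ε = v²/2 − μ/r = -4.054×10⁷ J/kg, so a = −μ/(2ε) = 3.330×10⁷ m.
The apsides satisfy r_p + r_a = 2a, so the periapsis radius is 2a − r_a = 2.072×10⁷ m = 20719 km.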